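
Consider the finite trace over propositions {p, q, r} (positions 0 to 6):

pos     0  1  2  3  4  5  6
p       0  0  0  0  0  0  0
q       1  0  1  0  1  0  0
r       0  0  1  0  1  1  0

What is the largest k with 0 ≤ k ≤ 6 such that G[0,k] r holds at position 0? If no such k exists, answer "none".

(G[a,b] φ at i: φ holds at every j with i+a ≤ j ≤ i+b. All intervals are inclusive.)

none

r must hold from j=0 onward; find where it first fails.
  j=0: fails → no k works.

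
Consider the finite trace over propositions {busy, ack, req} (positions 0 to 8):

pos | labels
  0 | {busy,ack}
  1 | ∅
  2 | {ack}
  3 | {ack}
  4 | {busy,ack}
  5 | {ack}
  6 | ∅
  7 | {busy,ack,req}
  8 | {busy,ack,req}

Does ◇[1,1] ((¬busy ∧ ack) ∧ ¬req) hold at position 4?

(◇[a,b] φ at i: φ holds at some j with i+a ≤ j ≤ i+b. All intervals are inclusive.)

Yes

Check ((¬busy ∧ ack) ∧ ¬req) at each j in [5,5]:
  j=5: true
Found at j=5 → formula holds.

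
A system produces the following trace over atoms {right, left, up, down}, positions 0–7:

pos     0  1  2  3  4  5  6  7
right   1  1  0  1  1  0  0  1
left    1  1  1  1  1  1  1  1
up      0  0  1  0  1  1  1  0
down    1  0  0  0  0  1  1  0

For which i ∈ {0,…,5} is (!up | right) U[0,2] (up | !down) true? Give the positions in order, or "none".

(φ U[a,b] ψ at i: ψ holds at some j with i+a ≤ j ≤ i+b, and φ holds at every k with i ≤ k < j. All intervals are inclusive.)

0, 1, 2, 3, 4, 5

Evaluate at each i in [0,5]:
  i=0: ✓ (rhs at j=1; lhs holds on [0,0])
  i=1: ✓ (rhs at j=1)
  i=2: ✓ (rhs at j=2)
  i=3: ✓ (rhs at j=3)
  i=4: ✓ (rhs at j=4)
  i=5: ✓ (rhs at j=5)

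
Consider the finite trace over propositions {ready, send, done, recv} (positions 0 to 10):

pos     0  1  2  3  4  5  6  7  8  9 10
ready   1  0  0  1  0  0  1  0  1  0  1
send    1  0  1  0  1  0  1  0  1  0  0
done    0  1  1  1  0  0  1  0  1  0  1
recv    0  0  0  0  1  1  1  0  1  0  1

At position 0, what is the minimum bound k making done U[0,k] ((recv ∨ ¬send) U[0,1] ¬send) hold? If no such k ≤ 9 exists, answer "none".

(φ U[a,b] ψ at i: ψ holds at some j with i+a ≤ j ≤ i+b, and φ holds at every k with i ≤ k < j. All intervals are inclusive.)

none

Need earliest j ≥ 0 with ((recv ∨ ¬send) U[0,1] ¬send), and done at every k in [0,j-1].
  j=0: rhs fails.
  j=1: rhs holds but lhs fails at k=0.
  j=2: rhs fails.
  j=3: rhs holds but lhs fails at k=0.
  j=4: rhs holds but lhs fails at k=0.
  j=5: rhs holds but lhs fails at k=0.
  j=6: rhs holds but lhs fails at k=0.
  j=7: rhs holds but lhs fails at k=0.
  j=8: rhs holds but lhs fails at k=0.
  j=9: rhs holds but lhs fails at k=0.
No witness within the range → none.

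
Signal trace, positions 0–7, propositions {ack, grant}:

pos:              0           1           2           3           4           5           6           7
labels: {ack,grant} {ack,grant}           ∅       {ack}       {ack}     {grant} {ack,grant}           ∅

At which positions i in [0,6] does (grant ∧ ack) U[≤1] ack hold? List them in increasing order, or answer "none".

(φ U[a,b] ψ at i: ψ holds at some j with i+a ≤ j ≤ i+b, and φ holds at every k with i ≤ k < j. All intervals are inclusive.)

0, 1, 3, 4, 6

Evaluate at each i in [0,6]:
  i=0: ✓ (rhs at j=0)
  i=1: ✓ (rhs at j=1)
  i=2: ✗ (lhs fails at k=2 before rhs at j=3)
  i=3: ✓ (rhs at j=3)
  i=4: ✓ (rhs at j=4)
  i=5: ✗ (lhs fails at k=5 before rhs at j=6)
  i=6: ✓ (rhs at j=6)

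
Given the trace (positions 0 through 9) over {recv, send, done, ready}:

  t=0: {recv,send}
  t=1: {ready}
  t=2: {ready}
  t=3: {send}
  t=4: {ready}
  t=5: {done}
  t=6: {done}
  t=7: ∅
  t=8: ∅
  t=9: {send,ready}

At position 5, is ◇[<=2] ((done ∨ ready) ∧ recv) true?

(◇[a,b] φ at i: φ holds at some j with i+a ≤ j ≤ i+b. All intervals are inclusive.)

Check ((done ∨ ready) ∧ recv) at each j in [5,7]:
  j=5: false
  j=6: false
  j=7: false
No position in the window satisfies it → formula fails.

False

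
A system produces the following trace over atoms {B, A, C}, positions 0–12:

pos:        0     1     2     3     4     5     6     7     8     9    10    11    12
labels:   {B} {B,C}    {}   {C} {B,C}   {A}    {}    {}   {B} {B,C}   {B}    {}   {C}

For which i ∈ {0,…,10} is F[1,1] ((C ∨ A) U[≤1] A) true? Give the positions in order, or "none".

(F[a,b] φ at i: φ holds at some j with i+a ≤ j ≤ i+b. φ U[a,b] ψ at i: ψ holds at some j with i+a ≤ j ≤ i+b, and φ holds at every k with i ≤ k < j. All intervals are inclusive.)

3, 4

Evaluate at each i in [0,10]:
  i=0: ✗ (none in [1,1])
  i=1: ✗ (none in [2,2])
  i=2: ✗ (none in [3,3])
  i=3: ✓ (witness j=4)
  i=4: ✓ (witness j=5)
  i=5: ✗ (none in [6,6])
  i=6: ✗ (none in [7,7])
  i=7: ✗ (none in [8,8])
  i=8: ✗ (none in [9,9])
  i=9: ✗ (none in [10,10])
  i=10: ✗ (none in [11,11])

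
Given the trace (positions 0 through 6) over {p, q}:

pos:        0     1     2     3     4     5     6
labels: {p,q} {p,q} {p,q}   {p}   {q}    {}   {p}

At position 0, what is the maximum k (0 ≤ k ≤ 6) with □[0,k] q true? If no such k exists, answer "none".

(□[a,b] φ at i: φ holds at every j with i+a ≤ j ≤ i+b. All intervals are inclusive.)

2

q must hold from j=0 onward; find where it first fails.
  j=0: holds
  j=1: holds
  j=2: holds
  j=3: fails
Holds on [0,2], so largest k = 2.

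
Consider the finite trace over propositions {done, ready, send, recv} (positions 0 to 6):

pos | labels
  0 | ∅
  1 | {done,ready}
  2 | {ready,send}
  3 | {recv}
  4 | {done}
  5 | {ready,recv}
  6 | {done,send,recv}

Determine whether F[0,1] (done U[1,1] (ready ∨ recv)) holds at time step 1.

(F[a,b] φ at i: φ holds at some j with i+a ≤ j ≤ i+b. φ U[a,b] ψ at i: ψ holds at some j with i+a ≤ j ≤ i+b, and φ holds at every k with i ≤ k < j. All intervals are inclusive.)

True

Check (done U[1,1] (ready ∨ recv)) at each j in [1,2]:
  j=1: holds
  j=2: fails
Found at j=1 → formula holds.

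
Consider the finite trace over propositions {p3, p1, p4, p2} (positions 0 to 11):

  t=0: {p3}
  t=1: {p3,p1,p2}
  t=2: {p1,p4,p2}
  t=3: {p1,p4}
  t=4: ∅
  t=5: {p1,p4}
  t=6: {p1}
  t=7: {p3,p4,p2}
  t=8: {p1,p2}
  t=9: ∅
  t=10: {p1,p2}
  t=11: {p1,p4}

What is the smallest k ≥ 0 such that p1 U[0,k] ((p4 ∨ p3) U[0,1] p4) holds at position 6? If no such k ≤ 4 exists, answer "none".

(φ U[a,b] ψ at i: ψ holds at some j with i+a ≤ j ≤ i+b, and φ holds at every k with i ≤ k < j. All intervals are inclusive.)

1

Need earliest j ≥ 6 with ((p4 ∨ p3) U[0,1] p4), and p1 at every k in [6,j-1].
  j=6: rhs fails.
  j=7: rhs holds; lhs holds on [6,6]. k = 1.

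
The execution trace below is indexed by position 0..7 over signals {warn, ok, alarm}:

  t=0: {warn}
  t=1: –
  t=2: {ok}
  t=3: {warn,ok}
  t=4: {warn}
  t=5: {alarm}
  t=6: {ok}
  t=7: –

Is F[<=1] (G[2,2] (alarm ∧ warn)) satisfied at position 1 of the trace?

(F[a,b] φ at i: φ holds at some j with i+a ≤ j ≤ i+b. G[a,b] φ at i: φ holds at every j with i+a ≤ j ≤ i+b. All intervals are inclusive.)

Check G[2,2] (alarm ∧ warn) at each j in [1,2]:
  j=1: fails at 3
  j=2: fails at 4
No position in the window satisfies it → formula fails.

False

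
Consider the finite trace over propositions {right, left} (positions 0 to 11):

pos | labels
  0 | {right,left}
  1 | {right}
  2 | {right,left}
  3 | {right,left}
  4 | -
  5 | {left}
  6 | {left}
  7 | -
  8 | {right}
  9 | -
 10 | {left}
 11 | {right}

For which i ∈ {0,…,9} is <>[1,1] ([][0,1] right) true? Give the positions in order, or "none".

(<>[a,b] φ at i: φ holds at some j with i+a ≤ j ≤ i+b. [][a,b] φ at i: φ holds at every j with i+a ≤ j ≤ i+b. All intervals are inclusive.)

0, 1

Evaluate at each i in [0,9]:
  i=0: ✓ (witness j=1)
  i=1: ✓ (witness j=2)
  i=2: ✗ (none in [3,3])
  i=3: ✗ (none in [4,4])
  i=4: ✗ (none in [5,5])
  i=5: ✗ (none in [6,6])
  i=6: ✗ (none in [7,7])
  i=7: ✗ (none in [8,8])
  i=8: ✗ (none in [9,9])
  i=9: ✗ (none in [10,10])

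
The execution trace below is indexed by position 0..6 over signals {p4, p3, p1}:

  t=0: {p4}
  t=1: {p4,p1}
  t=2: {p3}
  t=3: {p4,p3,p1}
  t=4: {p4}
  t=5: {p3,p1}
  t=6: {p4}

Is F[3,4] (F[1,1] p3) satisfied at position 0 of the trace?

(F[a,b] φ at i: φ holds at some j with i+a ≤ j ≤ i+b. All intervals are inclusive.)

Yes

Check F[1,1] p3 at each j in [3,4]:
  j=3: fails (none in [4,4])
  j=4: holds (witness at 5)
Found at j=4 → formula holds.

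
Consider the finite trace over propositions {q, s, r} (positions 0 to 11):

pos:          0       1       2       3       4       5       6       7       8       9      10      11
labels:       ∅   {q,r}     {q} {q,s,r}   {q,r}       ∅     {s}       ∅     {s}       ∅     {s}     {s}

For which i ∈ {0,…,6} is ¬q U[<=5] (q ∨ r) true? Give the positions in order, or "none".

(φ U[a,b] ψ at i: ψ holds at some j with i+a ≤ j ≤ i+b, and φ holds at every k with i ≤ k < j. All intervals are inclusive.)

Evaluate at each i in [0,6]:
  i=0: ✓ (rhs at j=1; lhs holds on [0,0])
  i=1: ✓ (rhs at j=1)
  i=2: ✓ (rhs at j=2)
  i=3: ✓ (rhs at j=3)
  i=4: ✓ (rhs at j=4)
  i=5: ✗ (no rhs in [5,10])
  i=6: ✗ (no rhs in [6,11])

0, 1, 2, 3, 4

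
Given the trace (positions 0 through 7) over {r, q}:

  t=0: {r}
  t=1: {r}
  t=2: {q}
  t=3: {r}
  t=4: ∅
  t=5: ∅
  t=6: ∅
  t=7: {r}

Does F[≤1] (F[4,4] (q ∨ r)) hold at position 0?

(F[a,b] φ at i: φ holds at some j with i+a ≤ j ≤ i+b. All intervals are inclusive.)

Check F[4,4] (q ∨ r) at each j in [0,1]:
  j=0: fails (none in [4,4])
  j=1: fails (none in [5,5])
No position in the window satisfies it → formula fails.

Does not hold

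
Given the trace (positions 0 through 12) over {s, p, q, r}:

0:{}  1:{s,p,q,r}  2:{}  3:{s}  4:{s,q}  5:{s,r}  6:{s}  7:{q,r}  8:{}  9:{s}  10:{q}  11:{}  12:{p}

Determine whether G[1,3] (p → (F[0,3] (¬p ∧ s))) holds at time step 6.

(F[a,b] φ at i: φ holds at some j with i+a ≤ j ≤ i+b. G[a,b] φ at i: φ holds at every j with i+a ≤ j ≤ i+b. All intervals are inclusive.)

Holds

Check (p → (F[0,3] (¬p ∧ s))) at every j in [7,9]:
  j=7: antecedent false → ✓
  j=8: antecedent false → ✓
  j=9: antecedent false → ✓
All positions satisfy it → formula holds.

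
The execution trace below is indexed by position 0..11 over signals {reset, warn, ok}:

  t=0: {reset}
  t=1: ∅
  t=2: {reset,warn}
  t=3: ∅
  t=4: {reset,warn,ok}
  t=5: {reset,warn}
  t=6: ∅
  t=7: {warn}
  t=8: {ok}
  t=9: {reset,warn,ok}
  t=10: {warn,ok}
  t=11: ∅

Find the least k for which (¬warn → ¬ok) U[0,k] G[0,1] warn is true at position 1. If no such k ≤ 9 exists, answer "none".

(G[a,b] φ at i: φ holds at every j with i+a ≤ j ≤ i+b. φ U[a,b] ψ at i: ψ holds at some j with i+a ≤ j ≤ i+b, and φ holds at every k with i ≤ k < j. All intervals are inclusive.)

3

Need earliest j ≥ 1 with G[0,1] warn, and (¬warn → ¬ok) at every k in [1,j-1].
  j=1: rhs fails.
  j=2: rhs fails.
  j=3: rhs fails.
  j=4: rhs holds; lhs holds on [1,3]. k = 3.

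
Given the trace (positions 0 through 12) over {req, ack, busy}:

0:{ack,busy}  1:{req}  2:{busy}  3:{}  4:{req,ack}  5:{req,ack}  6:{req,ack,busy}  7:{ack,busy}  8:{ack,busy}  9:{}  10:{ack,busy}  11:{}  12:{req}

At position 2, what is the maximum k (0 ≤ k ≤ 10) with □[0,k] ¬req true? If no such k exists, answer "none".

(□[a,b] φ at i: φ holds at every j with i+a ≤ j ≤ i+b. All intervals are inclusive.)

1

¬req must hold from j=2 onward; find where it first fails.
  j=2: holds
  j=3: holds
  j=4: fails
Holds on [2,3], so largest k = 1.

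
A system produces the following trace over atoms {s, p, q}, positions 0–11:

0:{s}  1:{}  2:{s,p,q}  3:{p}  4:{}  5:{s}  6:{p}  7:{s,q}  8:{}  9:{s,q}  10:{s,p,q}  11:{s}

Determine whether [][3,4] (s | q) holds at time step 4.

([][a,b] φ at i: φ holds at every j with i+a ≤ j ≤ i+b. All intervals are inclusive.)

False

Check (s | q) at every j in [7,8]:
  j=7: true
  j=8: false
Fails at j=8 → formula fails.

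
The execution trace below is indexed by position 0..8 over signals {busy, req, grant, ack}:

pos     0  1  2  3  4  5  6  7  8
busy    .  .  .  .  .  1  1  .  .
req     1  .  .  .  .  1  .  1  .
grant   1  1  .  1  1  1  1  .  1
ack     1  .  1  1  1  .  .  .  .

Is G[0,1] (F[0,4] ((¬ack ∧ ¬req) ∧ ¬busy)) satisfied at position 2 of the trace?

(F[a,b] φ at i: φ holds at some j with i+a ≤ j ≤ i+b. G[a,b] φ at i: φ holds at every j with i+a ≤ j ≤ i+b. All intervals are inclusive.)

No

Check F[0,4] ((¬ack ∧ ¬req) ∧ ¬busy) at every j in [2,3]:
  j=2: fails (none in [2,6])
  j=3: fails (none in [3,7])
Fails at j=2 → formula fails.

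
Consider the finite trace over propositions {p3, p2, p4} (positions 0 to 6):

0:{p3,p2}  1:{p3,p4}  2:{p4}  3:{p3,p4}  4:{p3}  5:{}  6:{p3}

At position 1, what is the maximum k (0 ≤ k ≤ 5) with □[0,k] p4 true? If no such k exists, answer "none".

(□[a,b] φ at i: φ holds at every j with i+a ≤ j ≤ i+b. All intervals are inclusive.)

2

p4 must hold from j=1 onward; find where it first fails.
  j=1: holds
  j=2: holds
  j=3: holds
  j=4: fails
Holds on [1,3], so largest k = 2.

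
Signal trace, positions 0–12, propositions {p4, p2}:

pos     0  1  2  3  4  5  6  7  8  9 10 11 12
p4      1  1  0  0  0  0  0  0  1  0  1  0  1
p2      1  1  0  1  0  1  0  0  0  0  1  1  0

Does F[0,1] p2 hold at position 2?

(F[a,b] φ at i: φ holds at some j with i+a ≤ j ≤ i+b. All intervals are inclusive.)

Yes

Check p2 at each j in [2,3]:
  j=2: false
  j=3: true
Found at j=3 → formula holds.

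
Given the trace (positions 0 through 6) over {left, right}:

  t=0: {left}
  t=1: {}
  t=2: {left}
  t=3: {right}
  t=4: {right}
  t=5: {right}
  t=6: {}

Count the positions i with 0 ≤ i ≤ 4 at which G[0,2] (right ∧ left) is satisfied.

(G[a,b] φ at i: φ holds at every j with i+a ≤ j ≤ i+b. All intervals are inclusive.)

Evaluate at each i in [0,4]:
  i=0: ✗ (fails at j=0)
  i=1: ✗ (fails at j=1)
  i=2: ✗ (fails at j=2)
  i=3: ✗ (fails at j=3)
  i=4: ✗ (fails at j=4)
Positions where it holds: {} → 0.

0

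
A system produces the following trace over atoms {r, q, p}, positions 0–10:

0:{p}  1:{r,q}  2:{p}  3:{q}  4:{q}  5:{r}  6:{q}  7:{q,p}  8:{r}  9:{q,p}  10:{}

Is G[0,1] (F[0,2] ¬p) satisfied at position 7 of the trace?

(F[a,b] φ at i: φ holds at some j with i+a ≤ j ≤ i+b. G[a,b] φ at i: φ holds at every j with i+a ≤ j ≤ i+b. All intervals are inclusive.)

True

Check F[0,2] ¬p at every j in [7,8]:
  j=7: holds (witness at 8)
  j=8: holds (witness at 8)
All positions satisfy it → formula holds.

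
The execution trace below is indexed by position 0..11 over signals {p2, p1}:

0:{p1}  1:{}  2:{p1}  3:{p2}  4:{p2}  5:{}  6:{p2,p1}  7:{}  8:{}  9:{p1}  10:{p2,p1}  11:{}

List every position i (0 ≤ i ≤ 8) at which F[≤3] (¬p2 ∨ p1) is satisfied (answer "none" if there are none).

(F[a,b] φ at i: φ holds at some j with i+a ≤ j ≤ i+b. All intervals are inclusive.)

0, 1, 2, 3, 4, 5, 6, 7, 8

Evaluate at each i in [0,8]:
  i=0: ✓ (witness j=0)
  i=1: ✓ (witness j=1)
  i=2: ✓ (witness j=2)
  i=3: ✓ (witness j=5)
  i=4: ✓ (witness j=5)
  i=5: ✓ (witness j=5)
  i=6: ✓ (witness j=6)
  i=7: ✓ (witness j=7)
  i=8: ✓ (witness j=8)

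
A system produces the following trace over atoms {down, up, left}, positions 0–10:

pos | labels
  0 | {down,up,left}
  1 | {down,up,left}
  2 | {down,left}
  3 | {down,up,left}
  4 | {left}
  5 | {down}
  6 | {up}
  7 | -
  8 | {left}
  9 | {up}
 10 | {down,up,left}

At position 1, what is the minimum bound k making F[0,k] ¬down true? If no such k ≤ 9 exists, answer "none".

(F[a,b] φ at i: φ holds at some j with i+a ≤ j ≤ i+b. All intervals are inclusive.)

3

Scan j = 1,2,… for ¬down:
  j=1: fails
  j=2: fails
  j=3: fails
  j=4: holds
First hit at j=4, so smallest k = 4-1 = 3.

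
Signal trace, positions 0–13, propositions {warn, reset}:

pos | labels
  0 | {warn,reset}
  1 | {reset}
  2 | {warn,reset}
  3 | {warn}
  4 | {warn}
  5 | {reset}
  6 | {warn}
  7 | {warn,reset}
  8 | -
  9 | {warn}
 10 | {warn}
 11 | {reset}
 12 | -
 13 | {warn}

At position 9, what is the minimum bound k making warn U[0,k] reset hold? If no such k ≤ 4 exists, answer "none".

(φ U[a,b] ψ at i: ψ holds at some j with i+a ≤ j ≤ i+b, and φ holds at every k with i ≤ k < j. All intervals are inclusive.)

Need earliest j ≥ 9 with reset, and warn at every k in [9,j-1].
  j=9: rhs fails.
  j=10: rhs fails.
  j=11: rhs holds; lhs holds on [9,10]. k = 2.

2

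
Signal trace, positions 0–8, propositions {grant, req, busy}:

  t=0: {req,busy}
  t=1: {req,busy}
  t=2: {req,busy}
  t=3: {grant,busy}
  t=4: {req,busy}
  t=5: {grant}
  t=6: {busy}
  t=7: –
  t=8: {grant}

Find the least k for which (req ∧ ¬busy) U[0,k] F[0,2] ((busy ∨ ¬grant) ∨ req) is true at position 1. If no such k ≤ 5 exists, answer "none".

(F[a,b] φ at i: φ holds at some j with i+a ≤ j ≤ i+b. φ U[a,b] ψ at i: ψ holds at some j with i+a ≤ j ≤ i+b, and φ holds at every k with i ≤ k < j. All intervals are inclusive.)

Need earliest j ≥ 1 with F[0,2] ((busy ∨ ¬grant) ∨ req), and (req ∧ ¬busy) at every k in [1,j-1].
  j=1: rhs holds (empty prefix). k = 0.

0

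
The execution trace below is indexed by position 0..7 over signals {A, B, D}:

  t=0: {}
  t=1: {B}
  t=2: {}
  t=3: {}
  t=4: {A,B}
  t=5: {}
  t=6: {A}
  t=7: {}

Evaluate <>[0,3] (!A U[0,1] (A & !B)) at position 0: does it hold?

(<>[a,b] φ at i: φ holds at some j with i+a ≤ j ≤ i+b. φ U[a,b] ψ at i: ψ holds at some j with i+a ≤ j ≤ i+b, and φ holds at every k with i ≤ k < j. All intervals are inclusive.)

Check (!A U[0,1] (A & !B)) at each j in [0,3]:
  j=0: fails
  j=1: fails
  j=2: fails
  j=3: fails
No position in the window satisfies it → formula fails.

No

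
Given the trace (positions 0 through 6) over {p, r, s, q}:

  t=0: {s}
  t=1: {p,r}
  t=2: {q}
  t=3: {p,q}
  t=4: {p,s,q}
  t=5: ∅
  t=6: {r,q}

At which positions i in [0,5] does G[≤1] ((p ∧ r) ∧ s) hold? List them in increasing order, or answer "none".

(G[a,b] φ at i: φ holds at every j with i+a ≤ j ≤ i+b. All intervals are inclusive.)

Evaluate at each i in [0,5]:
  i=0: ✗ (fails at j=0)
  i=1: ✗ (fails at j=1)
  i=2: ✗ (fails at j=2)
  i=3: ✗ (fails at j=3)
  i=4: ✗ (fails at j=4)
  i=5: ✗ (fails at j=5)

none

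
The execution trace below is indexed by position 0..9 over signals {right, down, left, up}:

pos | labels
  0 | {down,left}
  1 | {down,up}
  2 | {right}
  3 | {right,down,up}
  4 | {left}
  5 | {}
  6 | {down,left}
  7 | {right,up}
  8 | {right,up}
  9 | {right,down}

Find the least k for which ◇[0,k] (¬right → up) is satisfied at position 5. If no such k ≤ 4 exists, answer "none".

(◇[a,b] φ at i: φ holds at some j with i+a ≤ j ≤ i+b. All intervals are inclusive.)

Scan j = 5,6,… for (¬right → up):
  j=5: fails
  j=6: fails
  j=7: holds
First hit at j=7, so smallest k = 7-5 = 2.

2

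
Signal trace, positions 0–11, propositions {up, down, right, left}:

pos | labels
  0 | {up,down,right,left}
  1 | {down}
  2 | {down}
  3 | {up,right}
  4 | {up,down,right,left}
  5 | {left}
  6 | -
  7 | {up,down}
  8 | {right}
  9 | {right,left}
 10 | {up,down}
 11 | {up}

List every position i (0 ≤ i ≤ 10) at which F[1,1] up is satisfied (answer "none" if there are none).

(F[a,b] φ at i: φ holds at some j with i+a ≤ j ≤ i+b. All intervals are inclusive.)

Evaluate at each i in [0,10]:
  i=0: ✗ (none in [1,1])
  i=1: ✗ (none in [2,2])
  i=2: ✓ (witness j=3)
  i=3: ✓ (witness j=4)
  i=4: ✗ (none in [5,5])
  i=5: ✗ (none in [6,6])
  i=6: ✓ (witness j=7)
  i=7: ✗ (none in [8,8])
  i=8: ✗ (none in [9,9])
  i=9: ✓ (witness j=10)
  i=10: ✓ (witness j=11)

2, 3, 6, 9, 10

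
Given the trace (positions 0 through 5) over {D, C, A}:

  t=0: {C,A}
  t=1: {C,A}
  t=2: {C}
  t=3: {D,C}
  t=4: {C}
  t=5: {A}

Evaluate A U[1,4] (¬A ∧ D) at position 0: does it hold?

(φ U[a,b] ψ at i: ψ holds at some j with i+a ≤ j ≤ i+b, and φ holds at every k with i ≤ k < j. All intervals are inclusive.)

No

Need some j in [1,4] with (¬A ∧ D), and A at every k in [0,j-1].
  j=1: (¬A ∧ D) false.
  j=2: (¬A ∧ D) false.
  j=3: (¬A ∧ D) holds, but A fails at k=2 → not this j.
  j=4: (¬A ∧ D) false.
No j in the window works → until fails.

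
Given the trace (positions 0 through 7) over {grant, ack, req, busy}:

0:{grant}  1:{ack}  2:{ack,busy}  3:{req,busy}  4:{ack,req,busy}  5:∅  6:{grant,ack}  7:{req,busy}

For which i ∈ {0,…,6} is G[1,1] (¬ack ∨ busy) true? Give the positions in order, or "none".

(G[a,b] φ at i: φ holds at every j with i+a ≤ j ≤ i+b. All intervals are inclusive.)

Evaluate at each i in [0,6]:
  i=0: ✗ (fails at j=1)
  i=1: ✓ (all of [2,2])
  i=2: ✓ (all of [3,3])
  i=3: ✓ (all of [4,4])
  i=4: ✓ (all of [5,5])
  i=5: ✗ (fails at j=6)
  i=6: ✓ (all of [7,7])

1, 2, 3, 4, 6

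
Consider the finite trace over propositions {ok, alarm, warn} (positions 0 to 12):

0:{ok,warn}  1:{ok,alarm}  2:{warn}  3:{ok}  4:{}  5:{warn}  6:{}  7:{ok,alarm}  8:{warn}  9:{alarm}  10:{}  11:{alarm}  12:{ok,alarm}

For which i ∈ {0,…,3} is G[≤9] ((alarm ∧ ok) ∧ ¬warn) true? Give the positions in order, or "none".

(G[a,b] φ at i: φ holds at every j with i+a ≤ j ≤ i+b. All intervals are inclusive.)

Evaluate at each i in [0,3]:
  i=0: ✗ (fails at j=0)
  i=1: ✗ (fails at j=2)
  i=2: ✗ (fails at j=2)
  i=3: ✗ (fails at j=3)

none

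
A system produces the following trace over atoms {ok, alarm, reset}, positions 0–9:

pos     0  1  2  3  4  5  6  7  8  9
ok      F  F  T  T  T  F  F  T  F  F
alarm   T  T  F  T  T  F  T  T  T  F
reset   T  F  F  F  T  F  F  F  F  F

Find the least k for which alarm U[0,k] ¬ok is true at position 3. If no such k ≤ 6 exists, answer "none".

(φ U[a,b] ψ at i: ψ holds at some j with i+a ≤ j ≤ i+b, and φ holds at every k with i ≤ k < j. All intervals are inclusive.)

2

Need earliest j ≥ 3 with ¬ok, and alarm at every k in [3,j-1].
  j=3: rhs fails.
  j=4: rhs fails.
  j=5: rhs holds; lhs holds on [3,4]. k = 2.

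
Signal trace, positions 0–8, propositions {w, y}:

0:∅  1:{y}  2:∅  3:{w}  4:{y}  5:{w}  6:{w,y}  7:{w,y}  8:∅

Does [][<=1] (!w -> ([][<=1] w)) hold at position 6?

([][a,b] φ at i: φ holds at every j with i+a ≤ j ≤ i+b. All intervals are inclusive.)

Check (!w -> ([][<=1] w)) at every j in [6,7]:
  j=6: antecedent false → ✓
  j=7: antecedent false → ✓
All positions satisfy it → formula holds.

True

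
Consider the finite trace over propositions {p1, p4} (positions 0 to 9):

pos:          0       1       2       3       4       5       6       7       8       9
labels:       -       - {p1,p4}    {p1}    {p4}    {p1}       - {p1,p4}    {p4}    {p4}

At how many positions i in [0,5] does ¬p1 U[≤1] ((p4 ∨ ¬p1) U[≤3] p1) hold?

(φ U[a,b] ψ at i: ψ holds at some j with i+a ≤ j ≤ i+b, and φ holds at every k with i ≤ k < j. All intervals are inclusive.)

Evaluate at each i in [0,5]:
  i=0: ✓ (rhs at j=0)
  i=1: ✓ (rhs at j=1)
  i=2: ✓ (rhs at j=2)
  i=3: ✓ (rhs at j=3)
  i=4: ✓ (rhs at j=4)
  i=5: ✓ (rhs at j=5)
Positions where it holds: {0, 1, 2, 3, 4, 5} → 6.

6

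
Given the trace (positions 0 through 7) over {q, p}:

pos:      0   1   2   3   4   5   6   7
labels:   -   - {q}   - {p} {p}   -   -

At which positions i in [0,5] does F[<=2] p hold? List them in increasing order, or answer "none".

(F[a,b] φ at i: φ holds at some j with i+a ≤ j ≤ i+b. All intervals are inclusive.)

Evaluate at each i in [0,5]:
  i=0: ✗ (none in [0,2])
  i=1: ✗ (none in [1,3])
  i=2: ✓ (witness j=4)
  i=3: ✓ (witness j=4)
  i=4: ✓ (witness j=4)
  i=5: ✓ (witness j=5)

2, 3, 4, 5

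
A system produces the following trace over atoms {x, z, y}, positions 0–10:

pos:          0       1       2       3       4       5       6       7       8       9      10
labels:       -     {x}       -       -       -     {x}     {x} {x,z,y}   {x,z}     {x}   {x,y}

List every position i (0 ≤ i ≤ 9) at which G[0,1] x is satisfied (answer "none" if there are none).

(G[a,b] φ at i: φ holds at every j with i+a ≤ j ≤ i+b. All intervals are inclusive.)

Evaluate at each i in [0,9]:
  i=0: ✗ (fails at j=0)
  i=1: ✗ (fails at j=2)
  i=2: ✗ (fails at j=2)
  i=3: ✗ (fails at j=3)
  i=4: ✗ (fails at j=4)
  i=5: ✓ (all of [5,6])
  i=6: ✓ (all of [6,7])
  i=7: ✓ (all of [7,8])
  i=8: ✓ (all of [8,9])
  i=9: ✓ (all of [9,10])

5, 6, 7, 8, 9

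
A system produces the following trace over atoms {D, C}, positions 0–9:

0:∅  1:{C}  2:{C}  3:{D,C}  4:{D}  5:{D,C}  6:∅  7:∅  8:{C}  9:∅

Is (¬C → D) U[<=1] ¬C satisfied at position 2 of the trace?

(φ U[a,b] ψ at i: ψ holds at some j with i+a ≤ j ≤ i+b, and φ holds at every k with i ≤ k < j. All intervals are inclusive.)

Need some j in [2,3] with ¬C, and (¬C → D) at every k in [2,j-1].
  j=2: ¬C false.
  j=3: ¬C false.
No j in the window works → until fails.

Does not hold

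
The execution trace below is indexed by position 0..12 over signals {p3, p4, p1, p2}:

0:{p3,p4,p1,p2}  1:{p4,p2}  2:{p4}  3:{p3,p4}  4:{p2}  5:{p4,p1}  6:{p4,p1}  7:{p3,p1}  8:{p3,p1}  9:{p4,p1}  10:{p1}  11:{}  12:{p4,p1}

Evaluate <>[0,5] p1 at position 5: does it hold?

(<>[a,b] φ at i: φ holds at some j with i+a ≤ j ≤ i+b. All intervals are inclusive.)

Holds

Check p1 at each j in [5,10]:
  j=5: true
  j=6: true
  j=7: true
  j=8: true
  j=9: true
  j=10: true
Found at j=5 → formula holds.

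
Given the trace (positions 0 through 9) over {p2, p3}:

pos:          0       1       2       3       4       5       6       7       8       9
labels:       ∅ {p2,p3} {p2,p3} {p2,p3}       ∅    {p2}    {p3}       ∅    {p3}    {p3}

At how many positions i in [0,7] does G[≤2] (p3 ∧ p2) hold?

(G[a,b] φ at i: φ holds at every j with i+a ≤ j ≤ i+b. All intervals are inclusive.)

Evaluate at each i in [0,7]:
  i=0: ✗ (fails at j=0)
  i=1: ✓ (all of [1,3])
  i=2: ✗ (fails at j=4)
  i=3: ✗ (fails at j=4)
  i=4: ✗ (fails at j=4)
  i=5: ✗ (fails at j=5)
  i=6: ✗ (fails at j=6)
  i=7: ✗ (fails at j=7)
Positions where it holds: {1} → 1.

1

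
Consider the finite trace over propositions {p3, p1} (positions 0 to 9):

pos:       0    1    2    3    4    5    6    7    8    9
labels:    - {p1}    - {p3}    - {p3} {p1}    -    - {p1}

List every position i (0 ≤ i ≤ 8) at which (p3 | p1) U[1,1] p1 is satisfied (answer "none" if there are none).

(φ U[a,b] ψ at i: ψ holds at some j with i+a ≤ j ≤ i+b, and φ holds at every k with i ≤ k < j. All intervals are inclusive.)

5

Evaluate at each i in [0,8]:
  i=0: ✗ (lhs fails at k=0 before rhs at j=1)
  i=1: ✗ (no rhs in [2,2])
  i=2: ✗ (no rhs in [3,3])
  i=3: ✗ (no rhs in [4,4])
  i=4: ✗ (no rhs in [5,5])
  i=5: ✓ (rhs at j=6; lhs holds on [5,5])
  i=6: ✗ (no rhs in [7,7])
  i=7: ✗ (no rhs in [8,8])
  i=8: ✗ (lhs fails at k=8 before rhs at j=9)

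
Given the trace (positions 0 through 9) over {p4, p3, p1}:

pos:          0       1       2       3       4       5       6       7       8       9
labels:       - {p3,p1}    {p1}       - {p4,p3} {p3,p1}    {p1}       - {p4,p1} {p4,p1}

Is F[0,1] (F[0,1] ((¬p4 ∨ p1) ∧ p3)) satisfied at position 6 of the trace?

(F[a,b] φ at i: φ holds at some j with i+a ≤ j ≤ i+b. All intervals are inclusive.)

Does not hold

Check F[0,1] ((¬p4 ∨ p1) ∧ p3) at each j in [6,7]:
  j=6: fails (none in [6,7])
  j=7: fails (none in [7,8])
No position in the window satisfies it → formula fails.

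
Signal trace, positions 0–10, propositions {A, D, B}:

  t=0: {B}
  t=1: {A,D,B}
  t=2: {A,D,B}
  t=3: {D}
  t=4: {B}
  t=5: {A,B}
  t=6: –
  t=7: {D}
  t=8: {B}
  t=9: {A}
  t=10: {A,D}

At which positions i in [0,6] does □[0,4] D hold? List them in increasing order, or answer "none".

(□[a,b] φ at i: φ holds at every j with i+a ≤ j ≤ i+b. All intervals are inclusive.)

none

Evaluate at each i in [0,6]:
  i=0: ✗ (fails at j=0)
  i=1: ✗ (fails at j=4)
  i=2: ✗ (fails at j=4)
  i=3: ✗ (fails at j=4)
  i=4: ✗ (fails at j=4)
  i=5: ✗ (fails at j=5)
  i=6: ✗ (fails at j=6)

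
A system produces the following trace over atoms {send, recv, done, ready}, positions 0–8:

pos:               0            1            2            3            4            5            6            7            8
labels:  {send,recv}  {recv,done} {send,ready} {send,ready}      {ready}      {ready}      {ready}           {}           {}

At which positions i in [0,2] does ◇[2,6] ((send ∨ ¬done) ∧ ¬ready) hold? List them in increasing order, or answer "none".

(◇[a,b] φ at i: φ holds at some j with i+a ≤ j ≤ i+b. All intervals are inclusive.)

1, 2

Evaluate at each i in [0,2]:
  i=0: ✗ (none in [2,6])
  i=1: ✓ (witness j=7)
  i=2: ✓ (witness j=7)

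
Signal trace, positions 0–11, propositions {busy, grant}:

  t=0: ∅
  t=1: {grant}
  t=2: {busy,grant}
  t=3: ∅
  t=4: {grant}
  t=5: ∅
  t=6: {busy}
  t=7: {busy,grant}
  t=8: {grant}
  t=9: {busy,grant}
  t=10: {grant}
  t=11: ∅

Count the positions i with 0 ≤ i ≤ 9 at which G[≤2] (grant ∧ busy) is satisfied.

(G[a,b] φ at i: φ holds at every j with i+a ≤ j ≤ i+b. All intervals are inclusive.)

Evaluate at each i in [0,9]:
  i=0: ✗ (fails at j=0)
  i=1: ✗ (fails at j=1)
  i=2: ✗ (fails at j=3)
  i=3: ✗ (fails at j=3)
  i=4: ✗ (fails at j=4)
  i=5: ✗ (fails at j=5)
  i=6: ✗ (fails at j=6)
  i=7: ✗ (fails at j=8)
  i=8: ✗ (fails at j=8)
  i=9: ✗ (fails at j=10)
Positions where it holds: {} → 0.

0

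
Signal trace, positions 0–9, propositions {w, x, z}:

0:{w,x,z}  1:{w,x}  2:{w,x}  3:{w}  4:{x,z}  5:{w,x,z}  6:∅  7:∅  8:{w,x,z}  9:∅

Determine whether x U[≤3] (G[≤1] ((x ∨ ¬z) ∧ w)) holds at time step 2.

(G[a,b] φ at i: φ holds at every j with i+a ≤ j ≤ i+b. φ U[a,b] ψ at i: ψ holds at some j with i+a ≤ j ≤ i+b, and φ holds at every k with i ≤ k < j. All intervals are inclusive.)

Need some j in [2,5] with G[≤1] ((x ∨ ¬z) ∧ w), and x at every k in [2,j-1].
  j=2: G[≤1] ((x ∨ ¬z) ∧ w) holds; no prefix to check → satisfied.

Holds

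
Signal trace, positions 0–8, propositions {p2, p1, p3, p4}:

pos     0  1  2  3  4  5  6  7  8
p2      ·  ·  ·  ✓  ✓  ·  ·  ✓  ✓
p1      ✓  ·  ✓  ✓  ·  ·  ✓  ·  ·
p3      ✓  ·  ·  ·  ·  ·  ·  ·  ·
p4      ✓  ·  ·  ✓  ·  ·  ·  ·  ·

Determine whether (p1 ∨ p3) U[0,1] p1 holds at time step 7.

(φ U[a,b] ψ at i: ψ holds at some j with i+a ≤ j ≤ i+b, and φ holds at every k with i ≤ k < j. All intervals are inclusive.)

Need some j in [7,8] with p1, and (p1 ∨ p3) at every k in [7,j-1].
  j=7: p1 false.
  j=8: p1 false.
No j in the window works → until fails.

False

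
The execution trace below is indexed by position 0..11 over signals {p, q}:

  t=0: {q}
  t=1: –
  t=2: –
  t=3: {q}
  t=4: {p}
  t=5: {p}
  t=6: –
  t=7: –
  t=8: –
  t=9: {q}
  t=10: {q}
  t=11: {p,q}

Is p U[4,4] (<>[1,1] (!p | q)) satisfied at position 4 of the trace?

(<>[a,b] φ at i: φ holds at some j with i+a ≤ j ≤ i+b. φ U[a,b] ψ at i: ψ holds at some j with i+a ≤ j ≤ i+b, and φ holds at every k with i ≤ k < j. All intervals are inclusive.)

No

Need some j in [8,8] with <>[1,1] (!p | q), and p at every k in [4,j-1].
  j=8: <>[1,1] (!p | q) holds, but p fails at k=6 → not this j.
No j in the window works → until fails.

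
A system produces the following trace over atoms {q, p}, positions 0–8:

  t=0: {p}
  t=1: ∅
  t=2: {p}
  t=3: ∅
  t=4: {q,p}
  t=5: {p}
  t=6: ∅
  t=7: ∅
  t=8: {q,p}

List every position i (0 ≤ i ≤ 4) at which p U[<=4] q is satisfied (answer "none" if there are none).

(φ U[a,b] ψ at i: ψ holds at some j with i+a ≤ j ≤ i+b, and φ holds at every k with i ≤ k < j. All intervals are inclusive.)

4

Evaluate at each i in [0,4]:
  i=0: ✗ (lhs fails at k=1 before rhs at j=4)
  i=1: ✗ (lhs fails at k=1 before rhs at j=4)
  i=2: ✗ (lhs fails at k=3 before rhs at j=4)
  i=3: ✗ (lhs fails at k=3 before rhs at j=4)
  i=4: ✓ (rhs at j=4)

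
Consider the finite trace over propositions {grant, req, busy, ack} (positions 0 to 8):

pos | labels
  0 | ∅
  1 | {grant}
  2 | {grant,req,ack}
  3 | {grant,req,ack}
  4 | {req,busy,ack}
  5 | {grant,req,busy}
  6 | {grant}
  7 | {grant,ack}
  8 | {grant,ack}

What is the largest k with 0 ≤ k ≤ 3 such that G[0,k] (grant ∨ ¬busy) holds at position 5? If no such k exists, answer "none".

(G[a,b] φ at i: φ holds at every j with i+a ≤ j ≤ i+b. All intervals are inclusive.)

(grant ∨ ¬busy) must hold from j=5 onward; find where it first fails.
  j=5: holds
  j=6: holds
  j=7: holds
  j=8: holds
Holds through j=8; largest k = 3.

3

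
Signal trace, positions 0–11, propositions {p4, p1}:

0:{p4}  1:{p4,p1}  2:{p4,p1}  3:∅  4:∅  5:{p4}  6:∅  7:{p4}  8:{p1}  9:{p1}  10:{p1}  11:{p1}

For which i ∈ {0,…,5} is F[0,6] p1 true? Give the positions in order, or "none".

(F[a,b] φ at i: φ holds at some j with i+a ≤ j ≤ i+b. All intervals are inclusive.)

0, 1, 2, 3, 4, 5

Evaluate at each i in [0,5]:
  i=0: ✓ (witness j=1)
  i=1: ✓ (witness j=1)
  i=2: ✓ (witness j=2)
  i=3: ✓ (witness j=8)
  i=4: ✓ (witness j=8)
  i=5: ✓ (witness j=8)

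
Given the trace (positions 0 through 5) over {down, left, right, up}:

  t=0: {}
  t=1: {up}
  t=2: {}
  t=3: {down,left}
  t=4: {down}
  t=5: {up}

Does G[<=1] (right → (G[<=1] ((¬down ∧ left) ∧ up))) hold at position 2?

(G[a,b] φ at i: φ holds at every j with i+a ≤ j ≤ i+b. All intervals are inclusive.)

Holds

Check (right → (G[<=1] ((¬down ∧ left) ∧ up))) at every j in [2,3]:
  j=2: antecedent false → ✓
  j=3: antecedent false → ✓
All positions satisfy it → formula holds.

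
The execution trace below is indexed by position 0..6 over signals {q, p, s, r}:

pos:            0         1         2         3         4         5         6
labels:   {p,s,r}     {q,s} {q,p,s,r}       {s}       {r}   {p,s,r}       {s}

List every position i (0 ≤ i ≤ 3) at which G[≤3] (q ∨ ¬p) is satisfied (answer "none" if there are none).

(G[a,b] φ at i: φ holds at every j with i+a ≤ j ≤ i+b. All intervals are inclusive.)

1

Evaluate at each i in [0,3]:
  i=0: ✗ (fails at j=0)
  i=1: ✓ (all of [1,4])
  i=2: ✗ (fails at j=5)
  i=3: ✗ (fails at j=5)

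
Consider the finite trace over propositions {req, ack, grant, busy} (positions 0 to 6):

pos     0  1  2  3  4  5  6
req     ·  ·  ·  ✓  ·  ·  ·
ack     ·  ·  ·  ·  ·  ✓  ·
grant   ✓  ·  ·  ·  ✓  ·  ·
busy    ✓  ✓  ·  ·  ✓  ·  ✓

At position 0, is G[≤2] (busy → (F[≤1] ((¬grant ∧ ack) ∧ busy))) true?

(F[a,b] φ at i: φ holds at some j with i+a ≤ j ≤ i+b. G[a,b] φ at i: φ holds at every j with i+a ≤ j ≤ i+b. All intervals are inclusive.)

False

Check (busy → (F[≤1] ((¬grant ∧ ack) ∧ busy))) at every j in [0,2]:
  j=0: antecedent true; consequent fails (none in [0,1]) → ✗
  j=1: antecedent true; consequent fails (none in [1,2]) → ✗
  j=2: antecedent false → ✓
Fails at j=0 → formula fails.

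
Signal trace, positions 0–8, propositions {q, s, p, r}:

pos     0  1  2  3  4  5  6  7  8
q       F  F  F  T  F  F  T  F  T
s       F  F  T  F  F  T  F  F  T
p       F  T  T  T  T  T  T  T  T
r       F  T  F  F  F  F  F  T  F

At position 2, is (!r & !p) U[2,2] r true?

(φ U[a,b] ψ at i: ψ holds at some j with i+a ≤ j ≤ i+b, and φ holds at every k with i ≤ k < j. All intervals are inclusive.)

Need some j in [4,4] with r, and (!r & !p) at every k in [2,j-1].
  j=4: r false.
No j in the window works → until fails.

Does not hold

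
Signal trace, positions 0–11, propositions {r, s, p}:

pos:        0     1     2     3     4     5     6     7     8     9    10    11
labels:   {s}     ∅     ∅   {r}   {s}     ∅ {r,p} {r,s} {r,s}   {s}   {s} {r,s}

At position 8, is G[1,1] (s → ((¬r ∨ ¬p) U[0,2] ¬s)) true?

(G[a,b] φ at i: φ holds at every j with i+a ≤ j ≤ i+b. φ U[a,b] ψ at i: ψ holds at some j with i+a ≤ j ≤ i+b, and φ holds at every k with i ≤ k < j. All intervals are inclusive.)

False

Check (s → ((¬r ∨ ¬p) U[0,2] ¬s)) at every j in [9,9]:
  j=9: antecedent true; consequent fails → ✗
Fails at j=9 → formula fails.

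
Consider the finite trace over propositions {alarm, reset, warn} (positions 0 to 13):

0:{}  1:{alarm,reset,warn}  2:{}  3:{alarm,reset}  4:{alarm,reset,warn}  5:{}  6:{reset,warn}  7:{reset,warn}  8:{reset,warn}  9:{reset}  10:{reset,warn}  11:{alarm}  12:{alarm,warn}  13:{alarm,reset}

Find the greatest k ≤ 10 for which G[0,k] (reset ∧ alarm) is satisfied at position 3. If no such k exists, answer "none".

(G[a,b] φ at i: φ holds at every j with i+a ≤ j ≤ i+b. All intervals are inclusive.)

(reset ∧ alarm) must hold from j=3 onward; find where it first fails.
  j=3: holds
  j=4: holds
  j=5: fails
Holds on [3,4], so largest k = 1.

1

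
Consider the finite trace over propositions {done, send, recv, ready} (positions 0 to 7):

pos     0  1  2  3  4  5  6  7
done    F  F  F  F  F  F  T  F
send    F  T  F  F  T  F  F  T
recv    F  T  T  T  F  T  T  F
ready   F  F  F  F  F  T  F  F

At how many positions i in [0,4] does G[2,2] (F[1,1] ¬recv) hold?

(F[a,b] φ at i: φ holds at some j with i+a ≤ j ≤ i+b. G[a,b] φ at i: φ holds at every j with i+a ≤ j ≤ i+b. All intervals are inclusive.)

2

Evaluate at each i in [0,4]:
  i=0: ✗ (fails at j=2)
  i=1: ✓ (all of [3,3])
  i=2: ✗ (fails at j=4)
  i=3: ✗ (fails at j=5)
  i=4: ✓ (all of [6,6])
Positions where it holds: {1, 4} → 2.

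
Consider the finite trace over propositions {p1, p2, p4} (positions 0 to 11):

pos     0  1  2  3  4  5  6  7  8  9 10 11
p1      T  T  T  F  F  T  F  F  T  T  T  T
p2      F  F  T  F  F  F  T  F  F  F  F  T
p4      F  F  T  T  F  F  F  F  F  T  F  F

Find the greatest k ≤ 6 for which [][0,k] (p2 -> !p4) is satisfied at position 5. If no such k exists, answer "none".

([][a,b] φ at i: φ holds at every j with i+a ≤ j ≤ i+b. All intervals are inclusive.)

6

(p2 -> !p4) must hold from j=5 onward; find where it first fails.
  j=5: holds
  j=6: holds
  j=7: holds
  j=8: holds
  j=9: holds
  j=10: holds
  j=11: holds
Holds through j=11; largest k = 6.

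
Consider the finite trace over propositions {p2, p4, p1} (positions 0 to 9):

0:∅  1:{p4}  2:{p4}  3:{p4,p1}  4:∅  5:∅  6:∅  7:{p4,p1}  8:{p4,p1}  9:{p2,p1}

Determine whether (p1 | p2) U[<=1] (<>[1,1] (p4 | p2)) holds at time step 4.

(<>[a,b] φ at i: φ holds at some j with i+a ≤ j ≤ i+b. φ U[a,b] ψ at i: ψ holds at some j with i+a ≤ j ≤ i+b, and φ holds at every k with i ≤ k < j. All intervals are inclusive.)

Need some j in [4,5] with <>[1,1] (p4 | p2), and (p1 | p2) at every k in [4,j-1].
  j=4: <>[1,1] (p4 | p2) — fails (none in [5,5]).
  j=5: <>[1,1] (p4 | p2) — fails (none in [6,6]).
No j in the window works → until fails.

False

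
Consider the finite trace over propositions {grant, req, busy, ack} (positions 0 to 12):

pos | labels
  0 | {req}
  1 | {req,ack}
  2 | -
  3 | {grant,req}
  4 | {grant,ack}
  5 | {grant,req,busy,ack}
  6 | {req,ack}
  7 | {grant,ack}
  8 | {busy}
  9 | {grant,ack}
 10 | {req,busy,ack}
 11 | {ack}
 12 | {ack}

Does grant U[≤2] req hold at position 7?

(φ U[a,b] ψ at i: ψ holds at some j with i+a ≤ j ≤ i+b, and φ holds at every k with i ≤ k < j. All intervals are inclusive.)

Need some j in [7,9] with req, and grant at every k in [7,j-1].
  j=7: req false.
  j=8: req false.
  j=9: req false.
No j in the window works → until fails.

False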